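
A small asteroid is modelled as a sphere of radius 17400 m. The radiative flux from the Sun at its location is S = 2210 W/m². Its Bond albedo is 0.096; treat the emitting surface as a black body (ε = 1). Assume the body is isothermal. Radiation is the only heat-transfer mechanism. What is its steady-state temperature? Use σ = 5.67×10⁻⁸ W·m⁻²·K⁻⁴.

T ≈ 306 K

At equilibrium, absorbed power = emitted power.
Absorbing cross-section = πr² = 9.511×10⁸ m²; emitting surface = 4πr² = 3.805×10⁹ m² (ratio 4).
(1−a)S·A_cross = εσ·A_surf·T⁴  ⇒  T⁴ = (1−a)S/(4σ).
T⁴ = 0.904·2210/(4·5.67×10⁻⁸) = 8.809×10⁹ K⁴.
T = (8.809×10⁹)^(1/4).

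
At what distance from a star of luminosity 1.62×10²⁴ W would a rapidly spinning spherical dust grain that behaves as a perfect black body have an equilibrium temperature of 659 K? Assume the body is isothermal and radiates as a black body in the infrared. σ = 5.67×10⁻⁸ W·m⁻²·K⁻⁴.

d ≈ 1.74×10⁹ m

For an isothermal black-emitting sphere, (1−a)S·πr² = σ·4πr²·T⁴ ⇒ S = 4σT⁴/(1−a).
S = 4·5.67×10⁻⁸·(659)⁴/1.00 = 42770 W/m².
Flux falls as S = L/(4πd²), so d = √(L/(4πS)) = √(1.62×10²⁴/(4π·42770)).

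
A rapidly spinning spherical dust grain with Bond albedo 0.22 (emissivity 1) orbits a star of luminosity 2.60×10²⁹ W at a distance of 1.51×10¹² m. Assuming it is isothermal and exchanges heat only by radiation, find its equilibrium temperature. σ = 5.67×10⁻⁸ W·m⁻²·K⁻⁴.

First find the stellar flux at distance d: S = L/(4πd²) = 2.60×10²⁹/(4π·(1.51×10¹²)²) = 9074 W/m².
For an isothermal sphere, absorbed (1−a)S·πr² = emitted σ·4πr²·T⁴, so T⁴ = (1−a)S/(4σ).
T⁴ = 0.780·9074/(4·5.67×10⁻⁸) = 3.121×10¹⁰ K⁴.

T ≈ 420 K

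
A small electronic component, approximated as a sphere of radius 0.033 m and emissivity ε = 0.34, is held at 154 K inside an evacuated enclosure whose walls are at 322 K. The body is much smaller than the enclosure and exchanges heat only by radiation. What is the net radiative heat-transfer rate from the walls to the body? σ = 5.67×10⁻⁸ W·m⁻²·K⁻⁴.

P_net ≈ 2.69 W

For a small grey body in a large enclosure: P_net = εσA(T_body⁴ − T_wall⁴).
A = 4πr² = 0.01368 m²; T_body⁴ − T_wall⁴ = 5.624×10⁸ − 1.075×10¹⁰ = -1.019×10¹⁰ K⁴.
|P_net| = 0.34·5.67×10⁻⁸·0.01368·1.019×10¹⁰.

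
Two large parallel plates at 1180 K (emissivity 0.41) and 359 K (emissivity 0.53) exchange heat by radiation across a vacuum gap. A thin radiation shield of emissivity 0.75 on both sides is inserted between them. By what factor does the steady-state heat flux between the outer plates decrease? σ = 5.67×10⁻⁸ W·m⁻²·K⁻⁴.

Without shield: q₀ = σΔ(T⁴)/(1/ε₁+1/ε₂−1) with denominator 3.326.
With shield the two gaps are in series; the resistances add: (1/ε₁+1/ε_s−1)+(1/ε_s+1/ε₂−1) = 2.772+2.220 = 4.992.
Heat-flux ratio q₀/q = 4.992/3.326.

factor ≈ 1.50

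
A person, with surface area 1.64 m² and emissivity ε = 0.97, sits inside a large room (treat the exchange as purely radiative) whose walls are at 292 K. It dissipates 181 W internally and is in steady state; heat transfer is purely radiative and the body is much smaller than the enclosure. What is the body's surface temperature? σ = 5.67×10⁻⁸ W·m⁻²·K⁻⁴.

For a small grey body in a large enclosure, net radiated power = εσA(T⁴ − T_w⁴).
Steady state: P = εσA(T⁴ − T_w⁴) with A = 1.64 m².
T⁴ = P/(εσA) + T_w⁴ = 181/(0.97·5.67×10⁻⁸·1.640) + (292)⁴
    = 2.007×10⁹ + 7.270×10⁹ = 9.277×10⁹ K⁴.

T ≈ 310 K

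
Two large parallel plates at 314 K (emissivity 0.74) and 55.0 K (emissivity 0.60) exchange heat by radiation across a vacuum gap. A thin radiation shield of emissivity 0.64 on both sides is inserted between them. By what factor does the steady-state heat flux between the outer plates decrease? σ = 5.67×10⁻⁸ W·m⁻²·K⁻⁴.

factor ≈ 2.05

Without shield: q₀ = σΔ(T⁴)/(1/ε₁+1/ε₂−1) with denominator 2.018.
With shield the two gaps are in series; the resistances add: (1/ε₁+1/ε_s−1)+(1/ε_s+1/ε₂−1) = 1.914+2.229 = 4.143.
Heat-flux ratio q₀/q = 4.143/2.018.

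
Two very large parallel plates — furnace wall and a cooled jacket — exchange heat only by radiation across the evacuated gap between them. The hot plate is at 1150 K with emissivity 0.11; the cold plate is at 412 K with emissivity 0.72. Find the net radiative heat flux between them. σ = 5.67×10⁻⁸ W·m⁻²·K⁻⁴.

q ≈ 10300 W/m²

For two infinite grey parallel plates, q = σ(T₁⁴ − T₂⁴)/(1/ε₁ + 1/ε₂ − 1).
T₁⁴ − T₂⁴ = 1.749×10¹² − 2.881×10¹⁰ = 1.720×10¹² K⁴.
1/ε₁ + 1/ε₂ − 1 = 9.091 + 1.389 − 1 = 9.480.
q = 5.67×10⁻⁸ × 1.720×10¹² / 9.480.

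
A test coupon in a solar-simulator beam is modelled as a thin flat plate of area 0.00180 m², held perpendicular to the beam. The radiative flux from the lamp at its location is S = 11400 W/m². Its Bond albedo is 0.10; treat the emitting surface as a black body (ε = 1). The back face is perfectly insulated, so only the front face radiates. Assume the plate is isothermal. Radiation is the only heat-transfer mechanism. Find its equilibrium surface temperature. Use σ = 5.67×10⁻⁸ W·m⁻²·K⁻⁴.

T ≈ 652 K

At equilibrium, absorbed power = emitted power.
Absorbing cross-section = A = 0.001800 m²; emitting surface = A = 0.001800 m² (ratio 1).
(1−a)S·A_cross = εσ·A_surf·T⁴  ⇒  T⁴ = (1−a)S/(1σ).
T⁴ = 0.900·11400/(1·5.67×10⁻⁸) = 1.810×10¹¹ K⁴.
T = (1.810×10¹¹)^(1/4).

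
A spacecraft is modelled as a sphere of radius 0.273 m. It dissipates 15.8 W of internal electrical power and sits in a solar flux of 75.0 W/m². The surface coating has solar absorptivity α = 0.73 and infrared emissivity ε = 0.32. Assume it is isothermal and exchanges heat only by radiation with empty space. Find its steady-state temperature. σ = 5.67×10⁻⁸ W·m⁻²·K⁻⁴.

T ≈ 203 K

At steady state, absorbed solar power + internal power = radiated power.
Absorbed: α·S·A_cross = 0.73·75.0·0.2341 = 12.82 W (cross-section πr²).
Total input = 12.82 + 15.8 = 28.62 W.
Radiated: εσ·A_surf·T⁴ with A_surf = 4πr² = 0.9366 m².
T⁴ = 28.62/(0.32·5.67×10⁻⁸·0.9366) = 1.684×10⁹ K⁴.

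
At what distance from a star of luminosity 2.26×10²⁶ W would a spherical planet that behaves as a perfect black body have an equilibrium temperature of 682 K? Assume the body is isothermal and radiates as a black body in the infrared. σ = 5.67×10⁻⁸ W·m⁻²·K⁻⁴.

d ≈ 1.91×10¹⁰ m

For an isothermal black-emitting sphere, (1−a)S·πr² = σ·4πr²·T⁴ ⇒ S = 4σT⁴/(1−a).
S = 4·5.67×10⁻⁸·(682)⁴/1.00 = 49070 W/m².
Flux falls as S = L/(4πd²), so d = √(L/(4πS)) = √(2.26×10²⁶/(4π·49070)).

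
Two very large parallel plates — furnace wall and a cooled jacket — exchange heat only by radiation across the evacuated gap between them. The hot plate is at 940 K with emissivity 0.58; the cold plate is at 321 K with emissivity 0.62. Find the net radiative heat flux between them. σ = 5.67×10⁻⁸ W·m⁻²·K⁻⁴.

q ≈ 18700 W/m²

For two infinite grey parallel plates, q = σ(T₁⁴ − T₂⁴)/(1/ε₁ + 1/ε₂ − 1).
T₁⁴ − T₂⁴ = 7.807×10¹¹ − 1.062×10¹⁰ = 7.701×10¹¹ K⁴.
1/ε₁ + 1/ε₂ − 1 = 1.724 + 1.613 − 1 = 2.337.
q = 5.67×10⁻⁸ × 7.701×10¹¹ / 2.337.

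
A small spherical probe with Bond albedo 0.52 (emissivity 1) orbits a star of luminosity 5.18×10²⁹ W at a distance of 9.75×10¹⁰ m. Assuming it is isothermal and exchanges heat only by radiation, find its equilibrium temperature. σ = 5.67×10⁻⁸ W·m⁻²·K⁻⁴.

First find the stellar flux at distance d: S = L/(4πd²) = 5.18×10²⁹/(4π·(9.75×10¹⁰)²) = 4.336×10⁶ W/m².
For an isothermal sphere, absorbed (1−a)S·πr² = emitted σ·4πr²·T⁴, so T⁴ = (1−a)S/(4σ).
T⁴ = 0.480·4.336×10⁶/(4·5.67×10⁻⁸) = 9.177×10¹² K⁴.

T ≈ 1740 K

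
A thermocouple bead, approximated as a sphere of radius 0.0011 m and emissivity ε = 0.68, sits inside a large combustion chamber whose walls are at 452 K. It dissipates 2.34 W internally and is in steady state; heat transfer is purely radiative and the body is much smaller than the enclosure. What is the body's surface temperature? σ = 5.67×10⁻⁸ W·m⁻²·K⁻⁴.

For a small grey body in a large enclosure, net radiated power = εσA(T⁴ − T_w⁴).
Steady state: P = εσA(T⁴ − T_w⁴) with A = 4πr² = 1.521×10⁻⁵ m².
T⁴ = P/(εσA) + T_w⁴ = 2.34/(0.68·5.67×10⁻⁸·1.521×10⁻⁵) + (452)⁴
    = 3.991×10¹² + 4.174×10¹⁰ = 4.033×10¹² K⁴.

T ≈ 1420 K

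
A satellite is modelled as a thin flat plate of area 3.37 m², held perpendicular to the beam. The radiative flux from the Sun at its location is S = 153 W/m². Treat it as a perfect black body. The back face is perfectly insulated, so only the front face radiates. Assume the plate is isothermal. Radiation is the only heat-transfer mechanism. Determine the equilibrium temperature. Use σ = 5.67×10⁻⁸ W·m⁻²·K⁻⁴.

T ≈ 228 K

At equilibrium, absorbed power = emitted power.
Absorbing cross-section = A = 3.370 m²; emitting surface = A = 3.370 m² (ratio 1).
S·A_cross = εσ·A_surf·T⁴  ⇒  T⁴ = S/(1σ).
T⁴ = 1.00·153/(1·5.67×10⁻⁸) = 2.698×10⁹ K⁴.
T = (2.698×10⁹)^(1/4).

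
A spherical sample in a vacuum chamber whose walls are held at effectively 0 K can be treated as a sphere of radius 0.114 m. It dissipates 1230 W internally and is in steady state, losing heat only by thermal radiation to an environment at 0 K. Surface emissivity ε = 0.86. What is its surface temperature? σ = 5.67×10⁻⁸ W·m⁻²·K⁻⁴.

T ≈ 627 K

Steady state: internal power = radiated power, P = εσA T⁴.
Radiating area A = 4πr² = 0.1633 m².
T⁴ = P/(εσA) = 1230/(0.86·5.67×10⁻⁸·0.1633) = 1.545×10¹¹ K⁴.
T = (1.545×10¹¹)^(1/4).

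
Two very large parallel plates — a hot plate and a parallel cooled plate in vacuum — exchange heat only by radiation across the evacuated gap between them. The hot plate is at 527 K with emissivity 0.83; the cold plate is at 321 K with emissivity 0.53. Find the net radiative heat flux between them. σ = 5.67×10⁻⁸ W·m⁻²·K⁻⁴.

q ≈ 1800 W/m²

For two infinite grey parallel plates, q = σ(T₁⁴ − T₂⁴)/(1/ε₁ + 1/ε₂ − 1).
T₁⁴ − T₂⁴ = 7.713×10¹⁰ − 1.062×10¹⁰ = 6.652×10¹⁰ K⁴.
1/ε₁ + 1/ε₂ − 1 = 1.205 + 1.887 − 1 = 2.092.
q = 5.67×10⁻⁸ × 6.652×10¹⁰ / 2.092.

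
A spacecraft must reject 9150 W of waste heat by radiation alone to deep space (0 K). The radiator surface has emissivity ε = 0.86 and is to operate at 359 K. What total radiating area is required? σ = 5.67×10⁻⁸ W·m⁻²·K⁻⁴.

P = εσA T⁴ ⇒ A = P/(εσT⁴).
T⁴ = 1.661×10¹⁰ K⁴.
A = 9150/(0.86 × 5.67×10⁻⁸ × 1.661×10¹⁰).

A ≈ 11.3 m²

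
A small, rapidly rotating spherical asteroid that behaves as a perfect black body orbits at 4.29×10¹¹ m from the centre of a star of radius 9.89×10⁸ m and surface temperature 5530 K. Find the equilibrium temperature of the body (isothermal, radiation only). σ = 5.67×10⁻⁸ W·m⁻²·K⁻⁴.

T ≈ 188 K

The star's surface emits σT_*⁴; at distance d the flux is S = σT_*⁴(R_*/d)².
S = 5.67×10⁻⁸·(5530)⁴·(9.89×10⁸/4.29×10¹¹)² = 281.8 W/m².
For an isothermal sphere T⁴ = (1−a)S/(4σ) = 1.243×10⁹ K⁴.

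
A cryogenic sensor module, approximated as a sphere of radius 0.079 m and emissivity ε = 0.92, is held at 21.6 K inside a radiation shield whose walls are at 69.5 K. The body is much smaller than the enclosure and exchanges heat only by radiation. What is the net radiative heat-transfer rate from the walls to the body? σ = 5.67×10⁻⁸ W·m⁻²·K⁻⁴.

P_net ≈ 0.0946 W

For a small grey body in a large enclosure: P_net = εσA(T_body⁴ − T_wall⁴).
A = 4πr² = 0.07843 m²; T_body⁴ − T_wall⁴ = 2.177×10⁵ − 2.333×10⁷ = -2.311×10⁷ K⁴.
|P_net| = 0.92·5.67×10⁻⁸·0.07843·2.311×10⁷.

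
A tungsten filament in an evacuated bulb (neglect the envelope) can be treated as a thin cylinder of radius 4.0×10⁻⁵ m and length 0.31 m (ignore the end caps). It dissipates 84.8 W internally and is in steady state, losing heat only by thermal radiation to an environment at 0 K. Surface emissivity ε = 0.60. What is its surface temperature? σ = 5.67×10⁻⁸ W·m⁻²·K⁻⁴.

Steady state: internal power = radiated power, P = εσA T⁴.
Radiating area A = 2πrL = 7.791×10⁻⁵ m².
T⁴ = P/(εσA) = 84.8/(0.60·5.67×10⁻⁸·7.791×10⁻⁵) = 3.199×10¹³ K⁴.
T = (3.199×10¹³)^(1/4).

T ≈ 2380 K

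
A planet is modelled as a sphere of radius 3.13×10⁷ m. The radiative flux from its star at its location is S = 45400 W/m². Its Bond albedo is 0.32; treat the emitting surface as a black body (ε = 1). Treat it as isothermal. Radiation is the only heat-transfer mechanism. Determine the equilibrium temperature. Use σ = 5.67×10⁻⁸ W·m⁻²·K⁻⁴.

T ≈ 607 K

At equilibrium, absorbed power = emitted power.
Absorbing cross-section = πr² = 3.078×10¹⁵ m²; emitting surface = 4πr² = 1.231×10¹⁶ m² (ratio 4).
(1−a)S·A_cross = εσ·A_surf·T⁴  ⇒  T⁴ = (1−a)S/(4σ).
T⁴ = 0.680·45400/(4·5.67×10⁻⁸) = 1.361×10¹¹ K⁴.
T = (1.361×10¹¹)^(1/4).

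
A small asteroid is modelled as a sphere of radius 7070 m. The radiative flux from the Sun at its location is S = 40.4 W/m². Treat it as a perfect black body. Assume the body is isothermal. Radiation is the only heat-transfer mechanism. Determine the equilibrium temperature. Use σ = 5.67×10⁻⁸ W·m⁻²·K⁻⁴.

T ≈ 116 K

At equilibrium, absorbed power = emitted power.
Absorbing cross-section = πr² = 1.570×10⁸ m²; emitting surface = 4πr² = 6.281×10⁸ m² (ratio 4).
S·A_cross = εσ·A_surf·T⁴  ⇒  T⁴ = S/(4σ).
T⁴ = 1.00·40.4/(4·5.67×10⁻⁸) = 1.781×10⁸ K⁴.
T = (1.781×10⁸)^(1/4).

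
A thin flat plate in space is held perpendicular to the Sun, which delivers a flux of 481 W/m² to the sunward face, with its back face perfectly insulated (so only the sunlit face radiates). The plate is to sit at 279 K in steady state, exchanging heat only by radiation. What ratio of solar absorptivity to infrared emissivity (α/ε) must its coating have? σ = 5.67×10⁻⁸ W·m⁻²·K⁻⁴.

Balance: αS·A = εσ·1A·T⁴ ⇒ α/ε = σT⁴/S.
α/ε = 5.67×10⁻⁸·(279)⁴/481 = 5.67×10⁻⁸·6.059×10⁹/481.

α/ε ≈ 0.714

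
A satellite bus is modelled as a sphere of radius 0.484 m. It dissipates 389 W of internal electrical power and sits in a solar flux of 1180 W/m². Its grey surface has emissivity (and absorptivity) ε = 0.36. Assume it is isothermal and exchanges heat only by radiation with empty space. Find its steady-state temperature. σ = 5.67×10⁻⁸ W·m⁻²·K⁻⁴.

T ≈ 329 K

At steady state, absorbed solar power + internal power = radiated power.
Absorbed: α·S·A_cross = 0.36·1180·0.7359 = 312.6 W (cross-section πr²).
Total input = 312.6 + 389 = 701.6 W.
Radiated: εσ·A_surf·T⁴ with A_surf = 4πr² = 2.944 m².
T⁴ = 701.6/(0.36·5.67×10⁻⁸·2.944) = 1.168×10¹⁰ K⁴.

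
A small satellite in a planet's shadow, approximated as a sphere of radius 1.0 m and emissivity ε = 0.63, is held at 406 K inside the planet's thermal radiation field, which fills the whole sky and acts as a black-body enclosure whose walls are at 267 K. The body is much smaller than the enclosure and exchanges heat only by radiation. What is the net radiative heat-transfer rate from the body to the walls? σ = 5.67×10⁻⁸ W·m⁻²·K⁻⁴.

For a small grey body in a large enclosure: P_net = εσA(T_body⁴ − T_wall⁴).
A = 4πr² = 12.57 m²; T_body⁴ − T_wall⁴ = 2.717×10¹⁰ − 5.082×10⁹ = 2.209×10¹⁰ K⁴.
|P_net| = 0.63·5.67×10⁻⁸·12.57·2.209×10¹⁰.

P_net ≈ 9920 W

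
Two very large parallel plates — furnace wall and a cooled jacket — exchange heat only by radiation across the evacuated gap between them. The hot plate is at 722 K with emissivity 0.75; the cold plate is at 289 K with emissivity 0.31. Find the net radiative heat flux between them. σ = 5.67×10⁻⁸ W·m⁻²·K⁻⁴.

q ≈ 4220 W/m²

For two infinite grey parallel plates, q = σ(T₁⁴ − T₂⁴)/(1/ε₁ + 1/ε₂ − 1).
T₁⁴ − T₂⁴ = 2.717×10¹¹ − 6.976×10⁹ = 2.648×10¹¹ K⁴.
1/ε₁ + 1/ε₂ − 1 = 1.333 + 3.226 − 1 = 3.559.
q = 5.67×10⁻⁸ × 2.648×10¹¹ / 3.559.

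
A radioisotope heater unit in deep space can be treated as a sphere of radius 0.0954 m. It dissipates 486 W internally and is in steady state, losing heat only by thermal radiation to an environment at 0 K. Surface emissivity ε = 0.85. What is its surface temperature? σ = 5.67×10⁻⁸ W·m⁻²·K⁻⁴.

Steady state: internal power = radiated power, P = εσA T⁴.
Radiating area A = 4πr² = 0.1144 m².
T⁴ = P/(εσA) = 486/(0.85·5.67×10⁻⁸·0.1144) = 8.817×10¹⁰ K⁴.
T = (8.817×10¹⁰)^(1/4).

T ≈ 545 K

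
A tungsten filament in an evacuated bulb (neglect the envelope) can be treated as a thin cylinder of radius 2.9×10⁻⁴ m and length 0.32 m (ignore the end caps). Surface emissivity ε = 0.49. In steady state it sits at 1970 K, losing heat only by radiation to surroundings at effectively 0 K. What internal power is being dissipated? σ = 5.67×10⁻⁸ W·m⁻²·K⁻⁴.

P ≈ 244 W

Steady state: P = εσA T⁴.
A = 2πrL = 5.831×10⁻⁴ m²; T⁴ = (1970)⁴ = 1.506×10¹³ K⁴.
P = 0.49 × 5.67×10⁻⁸ × 5.831×10⁻⁴ × 1.506×10¹³.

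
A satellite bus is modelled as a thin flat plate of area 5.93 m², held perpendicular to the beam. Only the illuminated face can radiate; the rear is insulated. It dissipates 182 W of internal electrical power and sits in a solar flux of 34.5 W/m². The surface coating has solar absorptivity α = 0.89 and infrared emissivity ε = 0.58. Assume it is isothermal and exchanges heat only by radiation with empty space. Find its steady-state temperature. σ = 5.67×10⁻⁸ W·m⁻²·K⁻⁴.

At steady state, absorbed solar power + internal power = radiated power.
Absorbed: α·S·A_cross = 0.89·34.5·5.930 = 182.1 W (cross-section A).
Total input = 182.1 + 182 = 364.1 W.
Radiated: εσ·A_surf·T⁴ with A_surf = A = 5.930 m².
T⁴ = 364.1/(0.58·5.67×10⁻⁸·5.930) = 1.867×10⁹ K⁴.

T ≈ 208 K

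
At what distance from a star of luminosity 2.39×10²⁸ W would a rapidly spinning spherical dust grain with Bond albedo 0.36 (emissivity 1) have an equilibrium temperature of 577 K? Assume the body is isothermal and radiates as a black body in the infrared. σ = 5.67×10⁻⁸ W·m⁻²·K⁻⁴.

For an isothermal black-emitting sphere, (1−a)S·πr² = σ·4πr²·T⁴ ⇒ S = 4σT⁴/(1−a).
S = 4·5.67×10⁻⁸·(577)⁴/0.640 = 39280 W/m².
Flux falls as S = L/(4πd²), so d = √(L/(4πS)) = √(2.39×10²⁸/(4π·39280)).

d ≈ 2.20×10¹¹ m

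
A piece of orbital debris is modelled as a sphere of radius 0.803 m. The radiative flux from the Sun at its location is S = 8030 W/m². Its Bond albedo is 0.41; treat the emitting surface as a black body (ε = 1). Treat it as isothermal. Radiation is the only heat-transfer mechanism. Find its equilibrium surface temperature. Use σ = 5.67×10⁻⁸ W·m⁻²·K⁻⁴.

T ≈ 380 K

At equilibrium, absorbed power = emitted power.
Absorbing cross-section = πr² = 2.026 m²; emitting surface = 4πr² = 8.103 m² (ratio 4).
(1−a)S·A_cross = εσ·A_surf·T⁴  ⇒  T⁴ = (1−a)S/(4σ).
T⁴ = 0.590·8030/(4·5.67×10⁻⁸) = 2.089×10¹⁰ K⁴.
T = (2.089×10¹⁰)^(1/4).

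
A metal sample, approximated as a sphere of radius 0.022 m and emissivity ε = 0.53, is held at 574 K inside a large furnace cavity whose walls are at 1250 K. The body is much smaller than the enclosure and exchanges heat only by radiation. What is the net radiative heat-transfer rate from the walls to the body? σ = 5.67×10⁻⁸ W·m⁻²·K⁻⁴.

For a small grey body in a large enclosure: P_net = εσA(T_body⁴ − T_wall⁴).
A = 4πr² = 0.006082 m²; T_body⁴ − T_wall⁴ = 1.086×10¹¹ − 2.441×10¹² = -2.333×10¹² K⁴.
|P_net| = 0.53·5.67×10⁻⁸·0.006082·2.333×10¹².

P_net ≈ 426 W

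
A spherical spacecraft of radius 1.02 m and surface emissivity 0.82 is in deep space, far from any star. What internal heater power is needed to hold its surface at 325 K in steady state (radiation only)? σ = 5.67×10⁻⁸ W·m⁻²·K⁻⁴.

P = εσ·4πr²·T⁴.
4πr² = 13.07 m²; T⁴ = 1.116×10¹⁰ K⁴.
P = 0.82·5.67×10⁻⁸·13.07·1.116×10¹⁰.

P ≈ 6780 W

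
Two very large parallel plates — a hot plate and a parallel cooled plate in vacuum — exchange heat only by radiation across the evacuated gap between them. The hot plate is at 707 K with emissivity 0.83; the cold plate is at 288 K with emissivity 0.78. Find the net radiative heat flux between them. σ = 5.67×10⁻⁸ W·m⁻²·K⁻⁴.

For two infinite grey parallel plates, q = σ(T₁⁴ − T₂⁴)/(1/ε₁ + 1/ε₂ − 1).
T₁⁴ − T₂⁴ = 2.498×10¹¹ − 6.880×10⁹ = 2.430×10¹¹ K⁴.
1/ε₁ + 1/ε₂ − 1 = 1.205 + 1.282 − 1 = 1.487.
q = 5.67×10⁻⁸ × 2.430×10¹¹ / 1.487.

q ≈ 9270 W/m²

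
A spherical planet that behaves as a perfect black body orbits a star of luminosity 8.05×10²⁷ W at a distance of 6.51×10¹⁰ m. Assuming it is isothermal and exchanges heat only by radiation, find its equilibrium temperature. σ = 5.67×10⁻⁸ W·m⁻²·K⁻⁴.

First find the stellar flux at distance d: S = L/(4πd²) = 8.05×10²⁷/(4π·(6.51×10¹⁰)²) = 1.512×10⁵ W/m².
For an isothermal sphere, absorbed (1−a)S·πr² = emitted σ·4πr²·T⁴, so T⁴ = (1−a)S/(4σ).
T⁴ = 1.00·1.512×10⁵/(4·5.67×10⁻⁸) = 6.665×10¹¹ K⁴.

T ≈ 904 K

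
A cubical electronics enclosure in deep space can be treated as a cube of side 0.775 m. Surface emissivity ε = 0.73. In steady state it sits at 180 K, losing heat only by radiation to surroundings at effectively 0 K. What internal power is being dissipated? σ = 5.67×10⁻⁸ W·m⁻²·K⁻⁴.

P ≈ 157 W

Steady state: P = εσA T⁴.
A = 6L² = 3.604 m²; T⁴ = (180)⁴ = 1.050×10⁹ K⁴.
P = 0.73 × 5.67×10⁻⁸ × 3.604 × 1.050×10⁹.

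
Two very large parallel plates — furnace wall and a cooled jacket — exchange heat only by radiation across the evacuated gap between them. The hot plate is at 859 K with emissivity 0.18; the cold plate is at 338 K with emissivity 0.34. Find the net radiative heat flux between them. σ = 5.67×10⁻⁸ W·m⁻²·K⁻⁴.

q ≈ 4020 W/m²

For two infinite grey parallel plates, q = σ(T₁⁴ − T₂⁴)/(1/ε₁ + 1/ε₂ − 1).
T₁⁴ − T₂⁴ = 5.445×10¹¹ − 1.305×10¹⁰ = 5.314×10¹¹ K⁴.
1/ε₁ + 1/ε₂ − 1 = 5.556 + 2.941 − 1 = 7.497.
q = 5.67×10⁻⁸ × 5.314×10¹¹ / 7.497.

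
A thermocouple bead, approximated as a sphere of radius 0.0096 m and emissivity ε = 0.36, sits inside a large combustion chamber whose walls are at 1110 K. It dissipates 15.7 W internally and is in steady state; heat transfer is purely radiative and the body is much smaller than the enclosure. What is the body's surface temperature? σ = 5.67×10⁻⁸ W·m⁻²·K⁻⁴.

For a small grey body in a large enclosure, net radiated power = εσA(T⁴ − T_w⁴).
Steady state: P = εσA(T⁴ − T_w⁴) with A = 4πr² = 0.001158 m².
T⁴ = P/(εσA) + T_w⁴ = 15.7/(0.36·5.67×10⁻⁸·0.001158) + (1110)⁴
    = 6.641×10¹¹ + 1.518×10¹² = 2.182×10¹² K⁴.

T ≈ 1220 K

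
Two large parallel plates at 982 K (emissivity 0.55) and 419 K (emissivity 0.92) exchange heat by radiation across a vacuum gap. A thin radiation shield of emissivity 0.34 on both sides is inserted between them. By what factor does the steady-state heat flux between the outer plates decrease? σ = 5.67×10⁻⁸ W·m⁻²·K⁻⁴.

Without shield: q₀ = σΔ(T⁴)/(1/ε₁+1/ε₂−1) with denominator 1.905.
With shield the two gaps are in series; the resistances add: (1/ε₁+1/ε_s−1)+(1/ε_s+1/ε₂−1) = 3.759+3.028 = 6.787.
Heat-flux ratio q₀/q = 6.787/1.905.

factor ≈ 3.56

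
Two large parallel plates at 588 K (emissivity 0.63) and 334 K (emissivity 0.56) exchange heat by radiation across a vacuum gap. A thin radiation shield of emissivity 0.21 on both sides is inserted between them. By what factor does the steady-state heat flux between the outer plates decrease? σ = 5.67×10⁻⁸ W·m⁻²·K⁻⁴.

Without shield: q₀ = σΔ(T⁴)/(1/ε₁+1/ε₂−1) with denominator 2.373.
With shield the two gaps are in series; the resistances add: (1/ε₁+1/ε_s−1)+(1/ε_s+1/ε₂−1) = 5.349+5.548 = 10.90.
Heat-flux ratio q₀/q = 10.90/2.373.

factor ≈ 4.59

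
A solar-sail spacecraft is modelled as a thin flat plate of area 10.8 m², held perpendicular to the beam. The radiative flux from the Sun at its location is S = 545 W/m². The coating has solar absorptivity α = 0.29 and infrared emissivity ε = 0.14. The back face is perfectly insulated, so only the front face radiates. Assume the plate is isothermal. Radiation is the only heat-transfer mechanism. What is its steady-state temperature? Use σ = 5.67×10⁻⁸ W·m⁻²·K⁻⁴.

T ≈ 376 K

At equilibrium, absorbed power = emitted power.
Absorbing cross-section = A = 10.80 m²; emitting surface = A = 10.80 m² (ratio 1).
αS·A_cross = εσ·A_surf·T⁴  ⇒  T⁴ = αS/(ε·1σ).
T⁴ = 0.290·545/(0.14·1·5.67×10⁻⁸) = 1.991×10¹⁰ K⁴.
T = (1.991×10¹⁰)^(1/4).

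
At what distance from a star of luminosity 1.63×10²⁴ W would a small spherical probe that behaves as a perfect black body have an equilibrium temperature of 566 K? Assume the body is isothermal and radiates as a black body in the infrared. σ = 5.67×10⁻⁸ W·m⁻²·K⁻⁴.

d ≈ 2.36×10⁹ m

For an isothermal black-emitting sphere, (1−a)S·πr² = σ·4πr²·T⁴ ⇒ S = 4σT⁴/(1−a).
S = 4·5.67×10⁻⁸·(566)⁴/1.00 = 23280 W/m².
Flux falls as S = L/(4πd²), so d = √(L/(4πS)) = √(1.63×10²⁴/(4π·23280)).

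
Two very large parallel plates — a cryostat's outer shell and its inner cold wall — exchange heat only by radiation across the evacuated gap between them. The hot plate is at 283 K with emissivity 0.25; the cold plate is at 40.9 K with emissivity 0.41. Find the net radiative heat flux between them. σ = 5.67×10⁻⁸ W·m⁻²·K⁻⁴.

For two infinite grey parallel plates, q = σ(T₁⁴ − T₂⁴)/(1/ε₁ + 1/ε₂ − 1).
T₁⁴ − T₂⁴ = 6.414×10⁹ − 2.798×10⁶ = 6.411×10⁹ K⁴.
1/ε₁ + 1/ε₂ − 1 = 4.000 + 2.439 − 1 = 5.439.
q = 5.67×10⁻⁸ × 6.411×10⁹ / 5.439.

q ≈ 66.8 W/m²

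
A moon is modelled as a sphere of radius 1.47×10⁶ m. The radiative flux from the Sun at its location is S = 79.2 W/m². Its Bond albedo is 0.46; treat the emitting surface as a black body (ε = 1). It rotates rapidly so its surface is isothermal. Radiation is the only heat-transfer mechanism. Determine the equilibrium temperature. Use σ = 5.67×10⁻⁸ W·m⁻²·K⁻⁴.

T ≈ 117 K

At equilibrium, absorbed power = emitted power.
Absorbing cross-section = πr² = 6.789×10¹² m²; emitting surface = 4πr² = 2.715×10¹³ m² (ratio 4).
(1−a)S·A_cross = εσ·A_surf·T⁴  ⇒  T⁴ = (1−a)S/(4σ).
T⁴ = 0.540·79.2/(4·5.67×10⁻⁸) = 1.886×10⁸ K⁴.
T = (1.886×10⁸)^(1/4).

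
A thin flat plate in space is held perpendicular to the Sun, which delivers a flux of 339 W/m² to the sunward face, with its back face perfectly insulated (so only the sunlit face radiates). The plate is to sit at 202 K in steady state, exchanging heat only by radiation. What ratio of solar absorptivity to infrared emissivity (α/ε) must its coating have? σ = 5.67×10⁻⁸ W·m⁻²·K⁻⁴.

α/ε ≈ 0.278

Balance: αS·A = εσ·1A·T⁴ ⇒ α/ε = σT⁴/S.
α/ε = 5.67×10⁻⁸·(202)⁴/339 = 5.67×10⁻⁸·1.665×10⁹/339.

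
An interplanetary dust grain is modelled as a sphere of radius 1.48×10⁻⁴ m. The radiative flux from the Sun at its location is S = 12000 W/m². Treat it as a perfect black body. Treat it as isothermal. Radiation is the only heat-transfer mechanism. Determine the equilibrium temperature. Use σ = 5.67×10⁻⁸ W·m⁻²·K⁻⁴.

T ≈ 480 K

At equilibrium, absorbed power = emitted power.
Absorbing cross-section = πr² = 6.881×10⁻⁸ m²; emitting surface = 4πr² = 2.753×10⁻⁷ m² (ratio 4).
S·A_cross = εσ·A_surf·T⁴  ⇒  T⁴ = S/(4σ).
T⁴ = 1.00·12000/(4·5.67×10⁻⁸) = 5.291×10¹⁰ K⁴.
T = (5.291×10¹⁰)^(1/4).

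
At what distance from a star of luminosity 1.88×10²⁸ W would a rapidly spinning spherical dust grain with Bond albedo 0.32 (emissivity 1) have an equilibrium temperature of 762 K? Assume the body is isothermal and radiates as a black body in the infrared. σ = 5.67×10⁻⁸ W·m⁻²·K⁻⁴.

For an isothermal black-emitting sphere, (1−a)S·πr² = σ·4πr²·T⁴ ⇒ S = 4σT⁴/(1−a).
S = 4·5.67×10⁻⁸·(762)⁴/0.680 = 1.124×10⁵ W/m².
Flux falls as S = L/(4πd²), so d = √(L/(4πS)) = √(1.88×10²⁸/(4π·1.124×10⁵)).

d ≈ 1.15×10¹¹ m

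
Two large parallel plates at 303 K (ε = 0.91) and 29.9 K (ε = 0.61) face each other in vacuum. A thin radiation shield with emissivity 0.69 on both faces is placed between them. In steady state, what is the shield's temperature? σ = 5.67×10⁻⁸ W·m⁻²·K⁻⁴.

In steady state the net flux on the hot side equals that on the cold side.
σ(T₁⁴−T_s⁴)/D₁ = σ(T_s⁴−T₂⁴)/D₂, with D₁ = 1/ε₁+1/ε_s−1 = 1.548, D₂ = 1/ε_s+1/ε₂−1 = 2.089.
Solve for T_s⁴: T_s⁴ = (D₂·T₁⁴ + D₁·T₂⁴)/(D₁+D₂) = 4.841×10⁹ K⁴.

T_s ≈ 264 K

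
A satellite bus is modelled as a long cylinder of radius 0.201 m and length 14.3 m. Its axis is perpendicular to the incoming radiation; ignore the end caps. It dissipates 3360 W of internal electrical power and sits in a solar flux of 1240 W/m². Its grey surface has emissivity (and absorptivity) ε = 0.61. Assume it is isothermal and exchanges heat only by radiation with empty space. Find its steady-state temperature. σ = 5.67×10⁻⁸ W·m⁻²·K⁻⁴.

T ≈ 333 K

At steady state, absorbed solar power + internal power = radiated power.
Absorbed: α·S·A_cross = 0.61·1240·5.749 = 4348 W (cross-section 2rL).
Total input = 4348 + 3360 = 7708 W.
Radiated: εσ·A_surf·T⁴ with A_surf = 2πrL = 18.06 m².
T⁴ = 7708/(0.61·5.67×10⁻⁸·18.06) = 1.234×10¹⁰ K⁴.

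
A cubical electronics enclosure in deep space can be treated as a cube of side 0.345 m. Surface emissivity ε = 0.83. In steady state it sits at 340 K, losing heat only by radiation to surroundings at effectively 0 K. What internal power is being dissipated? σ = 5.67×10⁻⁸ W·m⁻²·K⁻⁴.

P ≈ 449 W

Steady state: P = εσA T⁴.
A = 6L² = 0.7141 m²; T⁴ = (340)⁴ = 1.336×10¹⁰ K⁴.
P = 0.83 × 5.67×10⁻⁸ × 0.7141 × 1.336×10¹⁰.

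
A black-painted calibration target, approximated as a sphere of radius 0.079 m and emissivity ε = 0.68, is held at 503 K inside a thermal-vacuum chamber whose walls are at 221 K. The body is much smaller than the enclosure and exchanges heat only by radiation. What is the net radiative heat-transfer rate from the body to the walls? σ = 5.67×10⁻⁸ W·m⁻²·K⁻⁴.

For a small grey body in a large enclosure: P_net = εσA(T_body⁴ − T_wall⁴).
A = 4πr² = 0.07843 m²; T_body⁴ − T_wall⁴ = 6.401×10¹⁰ − 2.385×10⁹ = 6.163×10¹⁰ K⁴.
|P_net| = 0.68·5.67×10⁻⁸·0.07843·6.163×10¹⁰.

P_net ≈ 186 W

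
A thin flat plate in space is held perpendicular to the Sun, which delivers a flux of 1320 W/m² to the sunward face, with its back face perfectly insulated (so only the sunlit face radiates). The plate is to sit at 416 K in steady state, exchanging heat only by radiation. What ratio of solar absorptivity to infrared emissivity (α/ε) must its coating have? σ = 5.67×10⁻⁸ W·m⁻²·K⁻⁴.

Balance: αS·A = εσ·1A·T⁴ ⇒ α/ε = σT⁴/S.
α/ε = 5.67×10⁻⁸·(416)⁴/1320 = 5.67×10⁻⁸·2.995×10¹⁰/1320.

α/ε ≈ 1.29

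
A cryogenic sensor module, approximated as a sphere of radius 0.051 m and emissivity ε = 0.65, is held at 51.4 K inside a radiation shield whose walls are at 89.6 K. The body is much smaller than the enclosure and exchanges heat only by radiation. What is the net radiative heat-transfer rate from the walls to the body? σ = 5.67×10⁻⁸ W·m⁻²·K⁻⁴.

For a small grey body in a large enclosure: P_net = εσA(T_body⁴ − T_wall⁴).
A = 4πr² = 0.03269 m²; T_body⁴ − T_wall⁴ = 6.980×10⁶ − 6.445×10⁷ = -5.747×10⁷ K⁴.
|P_net| = 0.65·5.67×10⁻⁸·0.03269·5.747×10⁷.

P_net ≈ 0.0692 W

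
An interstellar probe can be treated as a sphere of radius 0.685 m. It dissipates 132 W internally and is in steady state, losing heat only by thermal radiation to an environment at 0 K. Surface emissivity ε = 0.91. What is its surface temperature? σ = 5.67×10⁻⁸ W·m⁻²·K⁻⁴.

T ≈ 144 K

Steady state: internal power = radiated power, P = εσA T⁴.
Radiating area A = 4πr² = 5.896 m².
T⁴ = P/(εσA) = 132/(0.91·5.67×10⁻⁸·5.896) = 4.339×10⁸ K⁴.
T = (4.339×10⁸)^(1/4).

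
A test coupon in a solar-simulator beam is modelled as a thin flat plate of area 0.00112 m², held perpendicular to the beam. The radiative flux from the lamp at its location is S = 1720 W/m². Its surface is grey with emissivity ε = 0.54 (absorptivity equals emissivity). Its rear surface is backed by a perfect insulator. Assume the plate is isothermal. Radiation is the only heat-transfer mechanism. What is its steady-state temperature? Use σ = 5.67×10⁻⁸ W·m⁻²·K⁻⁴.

At equilibrium, absorbed power = emitted power.
Absorbing cross-section = A = 0.001120 m²; emitting surface = A = 0.001120 m² (ratio 1).
εS·A_cross = εσ·A_surf·T⁴  ⇒  T⁴ = S/(1σ)   (ε cancels).
T⁴ = 1720/(1·5.67×10⁻⁸) = 3.034×10¹⁰ K⁴.
T = (3.034×10¹⁰)^(1/4).

T ≈ 417 K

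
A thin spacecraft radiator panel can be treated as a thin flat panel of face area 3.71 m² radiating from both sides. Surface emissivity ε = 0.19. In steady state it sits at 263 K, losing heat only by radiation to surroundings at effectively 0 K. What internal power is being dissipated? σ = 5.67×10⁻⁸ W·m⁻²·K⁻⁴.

Steady state: P = εσA T⁴.
A = 2·3.71 = 7.420 m²; T⁴ = (263)⁴ = 4.784×10⁹ K⁴.
P = 0.19 × 5.67×10⁻⁸ × 7.420 × 4.784×10⁹.

P ≈ 382 W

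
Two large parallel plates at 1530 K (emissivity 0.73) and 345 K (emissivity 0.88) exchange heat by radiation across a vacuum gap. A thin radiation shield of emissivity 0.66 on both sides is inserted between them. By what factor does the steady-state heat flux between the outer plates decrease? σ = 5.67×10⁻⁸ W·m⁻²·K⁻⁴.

factor ≈ 2.35

Without shield: q₀ = σΔ(T⁴)/(1/ε₁+1/ε₂−1) with denominator 1.506.
With shield the two gaps are in series; the resistances add: (1/ε₁+1/ε_s−1)+(1/ε_s+1/ε₂−1) = 1.885+1.652 = 3.537.
Heat-flux ratio q₀/q = 3.537/1.506.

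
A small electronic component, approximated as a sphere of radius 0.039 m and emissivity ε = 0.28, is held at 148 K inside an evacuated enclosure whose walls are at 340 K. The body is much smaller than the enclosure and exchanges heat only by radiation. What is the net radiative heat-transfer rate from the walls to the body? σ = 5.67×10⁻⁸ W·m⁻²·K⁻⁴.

For a small grey body in a large enclosure: P_net = εσA(T_body⁴ − T_wall⁴).
A = 4πr² = 0.01911 m²; T_body⁴ − T_wall⁴ = 4.798×10⁸ − 1.336×10¹⁰ = -1.288×10¹⁰ K⁴.
|P_net| = 0.28·5.67×10⁻⁸·0.01911·1.288×10¹⁰.

P_net ≈ 3.91 W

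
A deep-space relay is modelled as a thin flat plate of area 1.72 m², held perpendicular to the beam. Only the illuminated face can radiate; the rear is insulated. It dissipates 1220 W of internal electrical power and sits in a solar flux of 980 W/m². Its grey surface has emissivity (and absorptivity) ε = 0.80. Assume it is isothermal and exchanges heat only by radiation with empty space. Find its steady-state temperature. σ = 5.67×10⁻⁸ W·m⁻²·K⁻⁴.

At steady state, absorbed solar power + internal power = radiated power.
Absorbed: α·S·A_cross = 0.80·980·1.720 = 1348 W (cross-section A).
Total input = 1348 + 1220 = 2568 W.
Radiated: εσ·A_surf·T⁴ with A_surf = A = 1.720 m².
T⁴ = 2568/(0.80·5.67×10⁻⁸·1.720) = 3.292×10¹⁰ K⁴.

T ≈ 426 K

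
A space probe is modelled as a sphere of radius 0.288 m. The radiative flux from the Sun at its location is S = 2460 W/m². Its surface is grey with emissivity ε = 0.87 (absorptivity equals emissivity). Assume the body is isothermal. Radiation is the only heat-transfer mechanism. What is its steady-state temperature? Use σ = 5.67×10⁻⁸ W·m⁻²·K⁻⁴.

At equilibrium, absorbed power = emitted power.
Absorbing cross-section = πr² = 0.2606 m²; emitting surface = 4πr² = 1.042 m² (ratio 4).
εS·A_cross = εσ·A_surf·T⁴  ⇒  T⁴ = S/(4σ)   (ε cancels).
T⁴ = 2460/(4·5.67×10⁻⁸) = 1.085×10¹⁰ K⁴.
T = (1.085×10¹⁰)^(1/4).

T ≈ 323 K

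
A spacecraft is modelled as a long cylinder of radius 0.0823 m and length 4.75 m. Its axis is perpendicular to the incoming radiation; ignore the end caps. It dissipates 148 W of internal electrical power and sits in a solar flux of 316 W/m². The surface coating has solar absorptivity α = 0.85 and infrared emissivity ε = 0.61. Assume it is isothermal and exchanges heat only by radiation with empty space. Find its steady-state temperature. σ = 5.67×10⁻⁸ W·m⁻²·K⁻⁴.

T ≈ 255 K

At steady state, absorbed solar power + internal power = radiated power.
Absorbed: α·S·A_cross = 0.85·316·0.7818 = 210.0 W (cross-section 2rL).
Total input = 210.0 + 148 = 358.0 W.
Radiated: εσ·A_surf·T⁴ with A_surf = 2πrL = 2.456 m².
T⁴ = 358.0/(0.61·5.67×10⁻⁸·2.456) = 4.214×10⁹ K⁴.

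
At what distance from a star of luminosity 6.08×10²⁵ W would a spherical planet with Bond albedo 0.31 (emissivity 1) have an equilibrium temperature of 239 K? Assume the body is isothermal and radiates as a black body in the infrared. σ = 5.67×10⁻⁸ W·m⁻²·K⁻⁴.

d ≈ 6.72×10¹⁰ m

For an isothermal black-emitting sphere, (1−a)S·πr² = σ·4πr²·T⁴ ⇒ S = 4σT⁴/(1−a).
S = 4·5.67×10⁻⁸·(239)⁴/0.690 = 1072 W/m².
Flux falls as S = L/(4πd²), so d = √(L/(4πS)) = √(6.08×10²⁵/(4π·1072)).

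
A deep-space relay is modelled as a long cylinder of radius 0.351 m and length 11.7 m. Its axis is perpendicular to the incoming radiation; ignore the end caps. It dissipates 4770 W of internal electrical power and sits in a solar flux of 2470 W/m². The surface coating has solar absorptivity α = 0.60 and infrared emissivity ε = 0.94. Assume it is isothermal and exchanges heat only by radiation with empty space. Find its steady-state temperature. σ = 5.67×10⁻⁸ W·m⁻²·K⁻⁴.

At steady state, absorbed solar power + internal power = radiated power.
Absorbed: α·S·A_cross = 0.60·2470·8.213 = 12170 W (cross-section 2rL).
Total input = 12170 + 4770 = 16940 W.
Radiated: εσ·A_surf·T⁴ with A_surf = 2πrL = 25.80 m².
T⁴ = 16940/(0.94·5.67×10⁻⁸·25.80) = 1.232×10¹⁰ K⁴.

T ≈ 333 K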